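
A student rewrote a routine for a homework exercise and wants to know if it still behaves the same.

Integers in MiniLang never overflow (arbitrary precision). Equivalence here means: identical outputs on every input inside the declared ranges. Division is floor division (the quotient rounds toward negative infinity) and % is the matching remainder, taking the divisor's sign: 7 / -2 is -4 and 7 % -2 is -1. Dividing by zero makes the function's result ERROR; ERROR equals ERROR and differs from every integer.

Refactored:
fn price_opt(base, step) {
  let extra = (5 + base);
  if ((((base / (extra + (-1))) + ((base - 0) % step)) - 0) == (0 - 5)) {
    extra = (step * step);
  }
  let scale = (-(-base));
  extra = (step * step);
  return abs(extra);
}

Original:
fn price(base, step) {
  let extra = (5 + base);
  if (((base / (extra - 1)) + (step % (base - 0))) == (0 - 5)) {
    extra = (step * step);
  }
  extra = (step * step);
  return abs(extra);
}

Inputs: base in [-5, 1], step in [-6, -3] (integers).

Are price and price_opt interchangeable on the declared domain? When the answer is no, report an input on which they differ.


Try base=0, step=-6.
price: extra becomes 5; next hits division by zero so the output is ERROR
price_opt: extra becomes 5; next ((((base / (extra + (-1))) + ((base - 0) % step)) - 0) == (0 - 5)) evaluates to false; next scale becomes 0; next extra becomes 36; next final value 36
ERROR and 36 differ, so these are not the same function on this domain.
verdict: not equivalent; witness: base=0, step=-6


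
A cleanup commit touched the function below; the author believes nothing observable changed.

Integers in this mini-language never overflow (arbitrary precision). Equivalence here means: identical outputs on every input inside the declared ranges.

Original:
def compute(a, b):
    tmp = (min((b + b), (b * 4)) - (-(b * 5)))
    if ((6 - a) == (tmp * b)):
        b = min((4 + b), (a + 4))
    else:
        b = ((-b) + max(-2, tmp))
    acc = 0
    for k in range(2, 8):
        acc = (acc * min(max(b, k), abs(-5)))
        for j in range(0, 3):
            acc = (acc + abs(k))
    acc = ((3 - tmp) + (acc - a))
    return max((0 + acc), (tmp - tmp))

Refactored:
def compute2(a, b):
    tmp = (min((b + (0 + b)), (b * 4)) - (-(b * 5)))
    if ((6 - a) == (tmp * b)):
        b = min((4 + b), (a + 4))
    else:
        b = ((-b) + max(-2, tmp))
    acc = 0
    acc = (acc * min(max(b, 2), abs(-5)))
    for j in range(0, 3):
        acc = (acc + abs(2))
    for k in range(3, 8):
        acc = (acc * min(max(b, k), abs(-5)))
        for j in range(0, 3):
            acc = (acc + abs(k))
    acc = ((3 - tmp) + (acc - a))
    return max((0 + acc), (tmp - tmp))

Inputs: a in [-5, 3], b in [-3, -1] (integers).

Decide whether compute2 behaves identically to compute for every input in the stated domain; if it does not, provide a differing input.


Behavior is preserved: although arithmetic usage differs; and min/max/abs usage differs; and loop structure differs; and constant usage differs; and statement counts differ, the outputs never diverge.
Tracing a=0, b=-1: compute: tmp=-9, then ((6 - a) == (tmp * b)) is false, then b=-1, then acc=0, then (k=2), then acc=0, then (j=0), then acc=2, then (j=1), then acc=4, then (j=2), then acc=6, then (k=3), then acc=18, then (j=0), then acc=21, then (j=1), then acc=24, then (j=2), then acc=27, then (k=4), then acc=108, then (j=0), then acc=112, then (j=1), then acc=116, then (j=2), then acc=120, then (k=5), then acc=600, then (j=0), then acc=605, then (j=1), then acc=610, then (j=2), then acc=615, then (k=6), then acc=3075, then (j=0), then acc=3081, then (j=1), then acc=3087, then (j=2), then acc=3093, then (k=7), then acc=15465, then (j=0), then acc=15472, then (j=1), then acc=15479, then (j=2), then acc=15486, then acc=15498, then returns 15498 | compute2: tmp=-9, then ((6 - a) == (tmp * b)) is false, then b=-1, then acc=0, then acc=0, then (j=0), then acc=2, then (j=1), then acc=4, then (j=2), then acc=6, then (k=3), then acc=18, then (j=0), then acc=21, then (j=1), then acc=24, then (j=2), then acc=27, then (k=4), then acc=108, then (j=0), then acc=112, then (j=1), then acc=116, then (j=2), then acc=120, then (k=5), then acc=600, then (j=0), then acc=605, then (j=1), then acc=610, then (j=2), then acc=615, then (k=6), then acc=3075, then (j=0), then acc=3081, then (j=1), then acc=3087, then (j=2), then acc=3093, then (k=7), then acc=15465, then (j=0), then acc=15472, then (j=1), then acc=15479, then (j=2), then acc=15486, then acc=15498, then returns 15498 — matching result 15498.
An exhaustive pass over the 27 declared inputs shows identical outputs.
verdict: equivalent


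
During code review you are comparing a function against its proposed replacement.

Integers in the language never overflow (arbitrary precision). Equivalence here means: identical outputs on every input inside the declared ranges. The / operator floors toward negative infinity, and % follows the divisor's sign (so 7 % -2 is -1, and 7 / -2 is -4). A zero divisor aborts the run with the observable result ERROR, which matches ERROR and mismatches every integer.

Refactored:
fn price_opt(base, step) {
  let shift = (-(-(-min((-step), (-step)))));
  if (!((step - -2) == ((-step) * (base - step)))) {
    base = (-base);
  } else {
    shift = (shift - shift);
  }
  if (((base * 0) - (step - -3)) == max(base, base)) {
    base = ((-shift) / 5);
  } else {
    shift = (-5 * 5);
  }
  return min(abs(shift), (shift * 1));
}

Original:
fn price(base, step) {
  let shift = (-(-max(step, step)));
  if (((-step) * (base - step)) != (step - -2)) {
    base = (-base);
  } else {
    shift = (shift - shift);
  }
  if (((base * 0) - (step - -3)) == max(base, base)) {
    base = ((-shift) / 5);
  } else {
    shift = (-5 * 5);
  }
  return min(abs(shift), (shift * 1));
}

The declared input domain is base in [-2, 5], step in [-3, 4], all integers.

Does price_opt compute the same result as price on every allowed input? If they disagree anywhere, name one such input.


Side by side, the visible changes include: comparison usage differs; and min/max/abs usage differs; and boolean connective usage differs.
As a probe, take base=4, step=3: price runs shift = 3; (((-step) * (base - step)) != (step - -2)) -> true; base = -4; (((base * 0) - (step - -3)) == max(base, base)) -> false; shift = -25; return -25; price_opt runs shift = 3; (!((step - -2) == ((-step) * (base - step)))) -> true; base = -4; (((base * 0) - (step - -3)) == max(base, base)) -> false; shift = -25; return -25; both end at -25.
Every one of the 64 inputs gives matching results.
verdict: equivalent


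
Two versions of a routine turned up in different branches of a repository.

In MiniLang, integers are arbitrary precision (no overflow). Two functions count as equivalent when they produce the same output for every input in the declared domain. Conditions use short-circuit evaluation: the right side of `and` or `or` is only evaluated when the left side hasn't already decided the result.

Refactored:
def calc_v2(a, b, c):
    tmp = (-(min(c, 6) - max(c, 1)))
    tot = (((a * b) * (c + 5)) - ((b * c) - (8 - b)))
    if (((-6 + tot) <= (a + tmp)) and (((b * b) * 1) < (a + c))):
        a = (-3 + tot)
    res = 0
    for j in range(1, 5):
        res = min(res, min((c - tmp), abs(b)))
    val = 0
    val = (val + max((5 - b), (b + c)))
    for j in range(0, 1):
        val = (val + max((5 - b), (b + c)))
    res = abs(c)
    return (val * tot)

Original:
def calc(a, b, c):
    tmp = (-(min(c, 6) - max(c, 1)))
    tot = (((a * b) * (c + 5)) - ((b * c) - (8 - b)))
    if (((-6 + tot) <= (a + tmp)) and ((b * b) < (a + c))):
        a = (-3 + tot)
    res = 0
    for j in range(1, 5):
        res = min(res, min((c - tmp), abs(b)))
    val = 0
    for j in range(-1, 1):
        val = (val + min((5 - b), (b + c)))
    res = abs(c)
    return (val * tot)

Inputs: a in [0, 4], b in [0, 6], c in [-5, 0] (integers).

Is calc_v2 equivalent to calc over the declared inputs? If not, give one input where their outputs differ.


Take a=0, b=0, c=-5.
calc: tmp := 6 | tot := 8 | (((-6 + tot) <= (a + tmp)) and ((b * b) < (a + c))): false | res := 0 | iter j=1: | res := -11 | iter j=2: | res := -11 | iter j=3: | res := -11 | iter j=4: | res := -11 | val := 0 | iter j=-1: | val := -5 | iter j=0: | val := -10 | res := 5 | result -80
calc_v2: tmp := 6 | tot := 8 | (((-6 + tot) <= (a + tmp)) and (((b * b) * 1) < (a + c))): false | res := 0 | iter j=1: | res := -11 | iter j=2: | res := -11 | iter j=3: | res := -11 | iter j=4: | res := -11 | val := 0 | val := 5 | iter j=0: | val := 10 | res := 5 | result 80
-80 and 80 differ, so these are not the same function on this domain.
verdict: not equivalent; witness: a=0, b=0, c=-5


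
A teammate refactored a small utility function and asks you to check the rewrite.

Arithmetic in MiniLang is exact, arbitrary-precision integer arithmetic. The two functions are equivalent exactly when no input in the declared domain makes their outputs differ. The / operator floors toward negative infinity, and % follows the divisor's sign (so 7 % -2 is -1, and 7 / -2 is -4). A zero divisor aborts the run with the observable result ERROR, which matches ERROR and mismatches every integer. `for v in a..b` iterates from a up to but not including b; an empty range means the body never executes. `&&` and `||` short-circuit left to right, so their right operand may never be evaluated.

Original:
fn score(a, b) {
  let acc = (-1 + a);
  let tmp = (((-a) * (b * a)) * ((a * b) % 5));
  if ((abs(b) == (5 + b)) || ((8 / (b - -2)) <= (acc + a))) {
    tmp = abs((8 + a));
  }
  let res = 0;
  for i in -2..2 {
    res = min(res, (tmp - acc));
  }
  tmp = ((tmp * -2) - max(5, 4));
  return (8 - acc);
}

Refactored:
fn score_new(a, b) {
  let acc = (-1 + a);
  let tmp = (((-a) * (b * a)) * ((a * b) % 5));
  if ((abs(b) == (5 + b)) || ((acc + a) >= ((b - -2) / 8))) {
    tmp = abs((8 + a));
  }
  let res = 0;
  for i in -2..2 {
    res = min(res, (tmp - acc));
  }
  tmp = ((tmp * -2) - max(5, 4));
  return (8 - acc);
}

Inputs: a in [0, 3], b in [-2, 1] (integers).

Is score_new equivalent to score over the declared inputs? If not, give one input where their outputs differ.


On input a=0, b=-2, score returns ERROR while score_new returns 9.
verdict: not equivalent; witness: a=0, b=-2


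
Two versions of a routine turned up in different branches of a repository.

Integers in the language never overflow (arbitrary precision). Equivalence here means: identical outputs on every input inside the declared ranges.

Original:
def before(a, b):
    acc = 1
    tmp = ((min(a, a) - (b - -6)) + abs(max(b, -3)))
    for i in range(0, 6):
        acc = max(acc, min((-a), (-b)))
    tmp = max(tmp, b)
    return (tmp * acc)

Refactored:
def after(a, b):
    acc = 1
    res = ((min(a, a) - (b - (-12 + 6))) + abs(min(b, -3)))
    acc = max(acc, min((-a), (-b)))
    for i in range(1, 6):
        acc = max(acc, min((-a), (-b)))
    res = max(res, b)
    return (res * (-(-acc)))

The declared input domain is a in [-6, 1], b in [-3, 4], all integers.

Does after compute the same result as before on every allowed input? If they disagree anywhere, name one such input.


Run the pair on a=0, b=-2.
before: acc := 1 | tmp := -2 | iter i=0: | acc := 1 | iter i=1: | acc := 1 | iter i=2: | acc := 1 | iter i=3: | acc := 1 | iter i=4: | acc := 1 | iter i=5: | acc := 1 | tmp := -2 | result -2
after: acc := 1 | res := -1 | acc := 1 | iter i=1: | acc := 1 | iter i=2: | acc := 1 | iter i=3: | acc := 1 | iter i=4: | acc := 1 | iter i=5: | acc := 1 | res := -1 | result -1
-2 against -1: the behavior changed.
verdict: not equivalent; witness: a=0, b=-2


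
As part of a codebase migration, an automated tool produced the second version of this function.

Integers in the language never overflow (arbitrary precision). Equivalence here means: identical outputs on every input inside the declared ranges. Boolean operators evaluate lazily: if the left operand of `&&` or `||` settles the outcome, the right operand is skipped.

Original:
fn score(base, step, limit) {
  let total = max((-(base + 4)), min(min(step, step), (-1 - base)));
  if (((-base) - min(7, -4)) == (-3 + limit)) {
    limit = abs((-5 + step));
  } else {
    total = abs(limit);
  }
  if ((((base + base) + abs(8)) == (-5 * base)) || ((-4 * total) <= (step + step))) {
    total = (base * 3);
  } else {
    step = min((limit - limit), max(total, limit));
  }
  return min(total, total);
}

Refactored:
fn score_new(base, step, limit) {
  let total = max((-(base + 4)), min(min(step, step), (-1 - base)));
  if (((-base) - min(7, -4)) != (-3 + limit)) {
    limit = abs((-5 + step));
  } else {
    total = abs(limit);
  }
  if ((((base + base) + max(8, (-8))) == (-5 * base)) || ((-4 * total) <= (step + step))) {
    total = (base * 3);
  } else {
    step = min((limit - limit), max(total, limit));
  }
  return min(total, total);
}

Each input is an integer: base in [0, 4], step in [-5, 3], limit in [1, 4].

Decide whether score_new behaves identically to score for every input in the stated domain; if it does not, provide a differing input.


Take base=0, step=-5, limit=1.
score: total becomes -4; next (((-base) - min(7, -4)) == (-3 + limit)) evaluates to false; next total becomes 1; next ((((base + base) + abs(8)) == (-5 * base)) || ((-4 * total) <= (step + step))) evaluates to false; next step becomes 0; next final value 1
score_new: total becomes -4; next (((-base) - min(7, -4)) != (-3 + limit)) evaluates to true; next limit becomes 10; next ((((base + base) + max(8, (-8))) == (-5 * base)) || ((-4 * total) <= (step + step))) evaluates to false; next step becomes 0; next final value -4
1 against -4: the behavior changed.
verdict: not equivalent; witness: base=0, step=-5, limit=1


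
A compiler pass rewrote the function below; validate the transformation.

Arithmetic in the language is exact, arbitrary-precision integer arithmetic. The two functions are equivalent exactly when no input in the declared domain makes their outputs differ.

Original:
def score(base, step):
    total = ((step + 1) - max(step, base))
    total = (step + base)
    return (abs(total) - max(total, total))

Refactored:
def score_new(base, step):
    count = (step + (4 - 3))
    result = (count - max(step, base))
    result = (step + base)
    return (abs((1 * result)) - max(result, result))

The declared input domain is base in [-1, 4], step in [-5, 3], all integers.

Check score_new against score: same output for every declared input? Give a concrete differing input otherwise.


Changes here: statement counts differ; arithmetic usage differs; local variable names differ; constant usage differs; the full 54-point sweep finds no disagreement.
verdict: equivalent


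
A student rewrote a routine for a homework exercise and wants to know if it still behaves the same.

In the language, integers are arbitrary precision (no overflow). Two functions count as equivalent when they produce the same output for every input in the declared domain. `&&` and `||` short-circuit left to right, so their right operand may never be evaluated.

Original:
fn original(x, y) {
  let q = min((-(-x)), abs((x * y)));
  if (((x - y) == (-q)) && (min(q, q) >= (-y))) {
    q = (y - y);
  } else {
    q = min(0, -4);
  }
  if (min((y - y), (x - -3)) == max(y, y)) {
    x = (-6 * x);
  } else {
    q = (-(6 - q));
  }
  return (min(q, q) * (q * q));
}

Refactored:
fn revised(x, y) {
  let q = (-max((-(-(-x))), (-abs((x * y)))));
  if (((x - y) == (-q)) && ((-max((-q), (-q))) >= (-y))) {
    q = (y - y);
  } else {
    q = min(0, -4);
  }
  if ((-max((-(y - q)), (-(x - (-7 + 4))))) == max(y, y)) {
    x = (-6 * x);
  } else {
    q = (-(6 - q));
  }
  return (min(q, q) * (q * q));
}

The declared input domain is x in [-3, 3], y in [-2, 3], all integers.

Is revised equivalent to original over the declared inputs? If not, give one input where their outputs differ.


These are not equivalent — on x=-2, y=0 the outputs split (-64 vs -1000).
original: q = -2; (((x - y) == (-q)) && (min(q, q) >= (-y))) -> false; q = -4; (min((y - y), (x - -3)) == max(y, y)) -> true; x = 12; return -64
revised: q = -2; (((x - y) == (-q)) && ((-max((-q), (-q))) >= (-y))) -> false; q = -4; ((-max((-(y - q)), (-(x - (-7 + 4))))) == max(y, y)) -> false; q = -10; return -1000
verdict: not equivalent; witness: x=-2, y=0


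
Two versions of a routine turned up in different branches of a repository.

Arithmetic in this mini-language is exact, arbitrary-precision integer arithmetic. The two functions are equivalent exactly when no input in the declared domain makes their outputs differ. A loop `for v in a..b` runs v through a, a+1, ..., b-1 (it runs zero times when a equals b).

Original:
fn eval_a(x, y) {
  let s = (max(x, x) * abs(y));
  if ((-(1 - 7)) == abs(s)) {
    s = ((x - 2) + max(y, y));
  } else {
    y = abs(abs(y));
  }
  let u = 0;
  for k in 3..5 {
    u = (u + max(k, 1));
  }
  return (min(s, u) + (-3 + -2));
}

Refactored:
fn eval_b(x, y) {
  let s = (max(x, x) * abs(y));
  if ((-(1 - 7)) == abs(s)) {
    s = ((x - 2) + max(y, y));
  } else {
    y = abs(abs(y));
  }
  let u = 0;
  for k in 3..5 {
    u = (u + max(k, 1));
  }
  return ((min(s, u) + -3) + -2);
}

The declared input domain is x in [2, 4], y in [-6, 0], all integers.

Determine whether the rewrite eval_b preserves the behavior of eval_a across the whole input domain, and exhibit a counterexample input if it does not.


Changes here: same computation, different form; the full 21-point sweep finds no disagreement.
verdict: equivalent


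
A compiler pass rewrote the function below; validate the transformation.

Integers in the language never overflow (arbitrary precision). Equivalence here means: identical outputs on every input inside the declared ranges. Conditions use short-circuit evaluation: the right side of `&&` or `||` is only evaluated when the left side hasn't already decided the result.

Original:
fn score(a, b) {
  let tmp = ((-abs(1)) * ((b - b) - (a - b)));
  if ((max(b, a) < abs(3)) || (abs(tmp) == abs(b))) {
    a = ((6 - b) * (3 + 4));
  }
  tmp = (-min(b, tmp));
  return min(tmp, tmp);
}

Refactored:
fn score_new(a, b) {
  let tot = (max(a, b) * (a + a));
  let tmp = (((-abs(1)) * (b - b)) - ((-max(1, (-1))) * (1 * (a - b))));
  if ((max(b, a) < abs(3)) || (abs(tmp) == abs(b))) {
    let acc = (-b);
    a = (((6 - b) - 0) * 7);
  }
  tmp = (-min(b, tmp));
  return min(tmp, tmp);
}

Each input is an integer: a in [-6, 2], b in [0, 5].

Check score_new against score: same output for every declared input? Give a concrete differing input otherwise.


The two are interchangeable: statement counts differ, min/max/abs usage differs, local variable names differ, arithmetic usage differs, constant usage differs, and every declared input agrees.
Tracing a=1, b=2: score: tmp becomes -1; next ((max(b, a) < abs(3)) || (abs(tmp) == abs(b))) evaluates to true; next a becomes 28; next tmp becomes 1; next final value 1 | score_new: tot becomes 4; next tmp becomes -1; next ((max(b, a) < abs(3)) || (abs(tmp) == abs(b))) evaluates to true; next acc becomes -2; next a becomes 28; next tmp becomes 1; next final value 1 — matching result 1.
Across all 54 domain points the two functions coincide.
verdict: equivalent


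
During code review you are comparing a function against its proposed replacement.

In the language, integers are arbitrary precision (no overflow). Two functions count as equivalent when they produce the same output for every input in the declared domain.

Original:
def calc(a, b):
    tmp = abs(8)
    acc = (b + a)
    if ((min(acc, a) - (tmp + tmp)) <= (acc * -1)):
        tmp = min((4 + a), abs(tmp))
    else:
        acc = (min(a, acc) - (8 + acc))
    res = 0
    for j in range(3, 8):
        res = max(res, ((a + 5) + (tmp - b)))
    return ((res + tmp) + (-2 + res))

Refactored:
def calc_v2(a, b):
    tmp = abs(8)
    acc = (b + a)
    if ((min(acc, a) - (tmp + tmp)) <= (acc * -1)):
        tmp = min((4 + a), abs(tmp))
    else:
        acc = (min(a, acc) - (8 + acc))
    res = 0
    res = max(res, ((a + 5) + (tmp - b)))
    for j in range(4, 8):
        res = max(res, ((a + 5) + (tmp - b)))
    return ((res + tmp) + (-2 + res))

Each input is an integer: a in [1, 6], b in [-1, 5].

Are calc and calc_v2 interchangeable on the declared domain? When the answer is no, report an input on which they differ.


Reading the diff, among the changes: constant usage differs; also loop structure differs; also statement counts differ; also arithmetic usage differs; also min/max/abs usage differs.
One worked example (a=4, b=4) — calc: tmp becomes 8; next acc becomes 8; next ((min(acc, a) - (tmp + tmp)) <= (acc * -1)) evaluates to true; next tmp becomes 8; next res becomes 0; next at j=3:; next res becomes 13; next at j=4:; next res becomes 13; next at j=5:; next res becomes 13; next at j=6:; next res becomes 13; next at j=7:; next res becomes 13; next final value 32; calc_v2: tmp becomes 8; next acc becomes 8; next ((min(acc, a) - (tmp + tmp)) <= (acc * -1)) evaluates to true; next tmp becomes 8; next res becomes 0; next res becomes 13; next at j=4:; next res becomes 13; next at j=5:; next res becomes 13; next at j=6:; next res becomes 13; next at j=7:; next res becomes 13; next final value 32; agreement on 32.
Sweeping the whole domain (42 inputs) finds no disagreement.
verdict: equivalent


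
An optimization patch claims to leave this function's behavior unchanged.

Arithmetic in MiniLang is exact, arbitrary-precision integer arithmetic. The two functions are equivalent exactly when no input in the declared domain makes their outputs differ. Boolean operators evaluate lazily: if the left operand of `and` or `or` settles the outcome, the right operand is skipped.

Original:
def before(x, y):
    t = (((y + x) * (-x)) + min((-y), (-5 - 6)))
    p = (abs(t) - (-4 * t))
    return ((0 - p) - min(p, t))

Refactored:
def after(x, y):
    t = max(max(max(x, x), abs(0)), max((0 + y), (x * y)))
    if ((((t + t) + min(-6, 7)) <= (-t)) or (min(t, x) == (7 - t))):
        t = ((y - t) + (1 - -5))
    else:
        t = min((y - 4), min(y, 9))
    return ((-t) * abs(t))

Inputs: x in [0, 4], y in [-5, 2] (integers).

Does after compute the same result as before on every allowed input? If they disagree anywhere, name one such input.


Not equivalent: x=0, y=-5 separates them (66 vs -1).
before: t=-11, then p=-33, then returns 66
after: t=0, then ((((t + t) + min(-6, 7)) <= (-t)) or (min(t, x) == (7 - t))) is true, then t=1, then returns -1
verdict: not equivalent; witness: x=0, y=-5


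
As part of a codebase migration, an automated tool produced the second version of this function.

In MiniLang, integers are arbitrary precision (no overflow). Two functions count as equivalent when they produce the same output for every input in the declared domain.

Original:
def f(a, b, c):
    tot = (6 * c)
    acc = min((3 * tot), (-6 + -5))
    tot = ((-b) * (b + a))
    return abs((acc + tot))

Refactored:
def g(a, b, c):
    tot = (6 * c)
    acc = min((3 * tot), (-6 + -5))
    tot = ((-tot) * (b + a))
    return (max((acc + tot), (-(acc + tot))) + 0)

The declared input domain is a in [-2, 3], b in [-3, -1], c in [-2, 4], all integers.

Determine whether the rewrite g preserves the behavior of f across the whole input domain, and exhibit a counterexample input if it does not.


Evaluate both at a=-2, b=-3, c=-2.
f: tot becomes -12; next acc becomes -36; next tot becomes -15; next final value 51
g: tot becomes -12; next acc becomes -36; next tot becomes -60; next final value 96
51 vs 96 — the two versions disagree here.
verdict: not equivalent; witness: a=-2, b=-3, c=-2


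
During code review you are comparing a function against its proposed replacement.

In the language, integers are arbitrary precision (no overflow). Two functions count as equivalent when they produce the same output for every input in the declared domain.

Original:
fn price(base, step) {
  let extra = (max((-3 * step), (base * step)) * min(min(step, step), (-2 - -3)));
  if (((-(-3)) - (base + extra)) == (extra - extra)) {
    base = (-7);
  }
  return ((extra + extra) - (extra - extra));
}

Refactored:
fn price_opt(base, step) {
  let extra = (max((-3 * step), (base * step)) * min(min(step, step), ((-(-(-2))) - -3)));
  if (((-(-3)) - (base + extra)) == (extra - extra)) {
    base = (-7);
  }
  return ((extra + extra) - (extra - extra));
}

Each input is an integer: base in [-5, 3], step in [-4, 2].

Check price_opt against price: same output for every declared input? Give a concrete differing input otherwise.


Side by side, the visible changes include: same computation, different form.
As a probe, take base=-1, step=1: price runs extra becomes -1; next (((-(-3)) - (base + extra)) == (extra - extra)) evaluates to false; next final value -2; price_opt runs extra becomes -1; next (((-(-3)) - (base + extra)) == (extra - extra)) evaluates to false; next final value -2; both end at -2.
Checked all 63 inputs in the declared domain: the outputs agree on every one.
verdict: equivalent


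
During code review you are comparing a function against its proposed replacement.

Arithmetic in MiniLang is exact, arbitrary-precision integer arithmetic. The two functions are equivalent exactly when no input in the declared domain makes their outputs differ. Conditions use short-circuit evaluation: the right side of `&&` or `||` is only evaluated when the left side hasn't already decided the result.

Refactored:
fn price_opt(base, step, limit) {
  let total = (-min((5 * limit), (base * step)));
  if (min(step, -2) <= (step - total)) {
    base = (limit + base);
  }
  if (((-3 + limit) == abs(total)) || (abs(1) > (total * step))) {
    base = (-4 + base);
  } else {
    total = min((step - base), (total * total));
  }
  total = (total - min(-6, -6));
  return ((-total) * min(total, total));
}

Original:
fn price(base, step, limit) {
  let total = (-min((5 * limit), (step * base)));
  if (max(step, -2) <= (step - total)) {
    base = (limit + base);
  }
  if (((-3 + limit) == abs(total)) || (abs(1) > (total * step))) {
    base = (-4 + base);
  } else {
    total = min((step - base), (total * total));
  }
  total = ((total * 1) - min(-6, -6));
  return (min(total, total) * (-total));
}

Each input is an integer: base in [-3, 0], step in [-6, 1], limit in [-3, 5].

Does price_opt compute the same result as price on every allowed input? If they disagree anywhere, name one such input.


These are not equivalent — on base=-3, step=1, limit=1 the outputs split (-100 vs -81).
price: total becomes 3; next (max(step, -2) <= (step - total)) evaluates to false; next (((-3 + limit) == abs(total)) || (abs(1) > (total * step))) evaluates to false; next total becomes 4; next total becomes 10; next final value -100
price_opt: total becomes 3; next (min(step, -2) <= (step - total)) evaluates to true; next base becomes -2; next (((-3 + limit) == abs(total)) || (abs(1) > (total * step))) evaluates to false; next total becomes 3; next total becomes 9; next final value -81
verdict: not equivalent; witness: base=-3, step=1, limit=1


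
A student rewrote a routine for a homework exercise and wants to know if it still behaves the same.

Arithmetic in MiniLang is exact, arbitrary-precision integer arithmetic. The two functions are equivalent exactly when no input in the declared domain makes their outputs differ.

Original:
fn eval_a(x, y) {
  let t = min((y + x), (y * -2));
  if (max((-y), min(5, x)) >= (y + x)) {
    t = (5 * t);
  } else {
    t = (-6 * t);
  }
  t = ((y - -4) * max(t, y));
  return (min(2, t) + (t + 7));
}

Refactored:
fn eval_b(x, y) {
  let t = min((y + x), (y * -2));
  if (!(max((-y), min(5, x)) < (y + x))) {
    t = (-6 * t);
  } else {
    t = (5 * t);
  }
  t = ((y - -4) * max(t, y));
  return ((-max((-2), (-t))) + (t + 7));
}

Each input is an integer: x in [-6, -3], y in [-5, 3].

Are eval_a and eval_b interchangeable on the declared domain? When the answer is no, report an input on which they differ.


Take x=-6, y=-5.
eval_a: t=-11, then (max((-y), min(5, x)) >= (y + x)) is true, then t=-55, then t=5, then returns 14
eval_b: t=-11, then (!(max((-y), min(5, x)) < (y + x))) is true, then t=66, then t=-66, then returns -125
14 and -125 differ, so these are not the same function on this domain.
verdict: not equivalent; witness: x=-6, y=-5


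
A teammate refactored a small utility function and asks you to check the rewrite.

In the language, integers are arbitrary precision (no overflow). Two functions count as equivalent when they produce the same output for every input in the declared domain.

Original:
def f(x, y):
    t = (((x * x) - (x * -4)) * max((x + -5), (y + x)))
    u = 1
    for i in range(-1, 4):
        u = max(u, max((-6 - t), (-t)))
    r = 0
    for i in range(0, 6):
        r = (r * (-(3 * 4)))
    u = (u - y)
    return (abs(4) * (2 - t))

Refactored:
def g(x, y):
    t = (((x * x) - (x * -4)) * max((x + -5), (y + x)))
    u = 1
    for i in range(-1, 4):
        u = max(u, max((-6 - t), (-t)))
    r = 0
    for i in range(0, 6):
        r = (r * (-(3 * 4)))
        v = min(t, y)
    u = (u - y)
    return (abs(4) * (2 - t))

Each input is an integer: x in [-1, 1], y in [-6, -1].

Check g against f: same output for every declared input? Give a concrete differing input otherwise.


Side by side, the visible changes include: min/max/abs usage differs, statement counts differ, local variable names differ.
One worked example (x=-1, y=-4) — f: t := 15 | u := 1 | iter i=-1: | u := 1 | iter i=0: | u := 1 | iter i=1: | u := 1 | iter i=2: | u := 1 | iter i=3: | u := 1 | r := 0 | iter i=0: | r := 0 | iter i=1: | r := 0 | iter i=2: | r := 0 | iter i=3: | r := 0 | iter i=4: | r := 0 | iter i=5: | r := 0 | u := 5 | result -52; g: t := 15 | u := 1 | iter i=-1: | u := 1 | iter i=0: | u := 1 | iter i=1: | u := 1 | iter i=2: | u := 1 | iter i=3: | u := 1 | r := 0 | iter i=0: | r := 0 | v := -4 | iter i=1: | r := 0 | v := -4 | iter i=2: | r := 0 | v := -4 | iter i=3: | r := 0 | v := -4 | iter i=4: | r := 0 | v := -4 | iter i=5: | r := 0 | v := -4 | u := 5 | result -52; agreement on -52.
Sweeping the whole domain (18 inputs) finds no disagreement.
verdict: equivalent


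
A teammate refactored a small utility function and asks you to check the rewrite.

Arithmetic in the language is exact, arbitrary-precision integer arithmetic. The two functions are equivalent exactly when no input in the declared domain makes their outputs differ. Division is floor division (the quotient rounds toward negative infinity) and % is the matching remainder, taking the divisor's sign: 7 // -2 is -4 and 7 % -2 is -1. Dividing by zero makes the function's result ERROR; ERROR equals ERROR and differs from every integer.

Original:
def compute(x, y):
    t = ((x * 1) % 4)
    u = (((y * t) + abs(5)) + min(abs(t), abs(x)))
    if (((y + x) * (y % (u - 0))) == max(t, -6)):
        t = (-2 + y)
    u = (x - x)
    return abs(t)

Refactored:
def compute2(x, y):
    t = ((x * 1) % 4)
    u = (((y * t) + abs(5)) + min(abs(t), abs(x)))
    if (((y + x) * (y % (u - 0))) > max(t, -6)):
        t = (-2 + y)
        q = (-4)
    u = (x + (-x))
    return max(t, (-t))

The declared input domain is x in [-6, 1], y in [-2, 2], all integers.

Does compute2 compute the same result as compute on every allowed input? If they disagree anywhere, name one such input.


Consider the input x=-4, y=0.
compute: t = 0; u = 5; (((y + x) * (y % (u - 0))) == max(t, -6)) -> true; t = -2; u = 0; return 2
compute2: t = 0; u = 5; (((y + x) * (y % (u - 0))) > max(t, -6)) -> false; u = 0; return 0
2 vs 0 — the two versions disagree here.
verdict: not equivalent; witness: x=-4, y=0


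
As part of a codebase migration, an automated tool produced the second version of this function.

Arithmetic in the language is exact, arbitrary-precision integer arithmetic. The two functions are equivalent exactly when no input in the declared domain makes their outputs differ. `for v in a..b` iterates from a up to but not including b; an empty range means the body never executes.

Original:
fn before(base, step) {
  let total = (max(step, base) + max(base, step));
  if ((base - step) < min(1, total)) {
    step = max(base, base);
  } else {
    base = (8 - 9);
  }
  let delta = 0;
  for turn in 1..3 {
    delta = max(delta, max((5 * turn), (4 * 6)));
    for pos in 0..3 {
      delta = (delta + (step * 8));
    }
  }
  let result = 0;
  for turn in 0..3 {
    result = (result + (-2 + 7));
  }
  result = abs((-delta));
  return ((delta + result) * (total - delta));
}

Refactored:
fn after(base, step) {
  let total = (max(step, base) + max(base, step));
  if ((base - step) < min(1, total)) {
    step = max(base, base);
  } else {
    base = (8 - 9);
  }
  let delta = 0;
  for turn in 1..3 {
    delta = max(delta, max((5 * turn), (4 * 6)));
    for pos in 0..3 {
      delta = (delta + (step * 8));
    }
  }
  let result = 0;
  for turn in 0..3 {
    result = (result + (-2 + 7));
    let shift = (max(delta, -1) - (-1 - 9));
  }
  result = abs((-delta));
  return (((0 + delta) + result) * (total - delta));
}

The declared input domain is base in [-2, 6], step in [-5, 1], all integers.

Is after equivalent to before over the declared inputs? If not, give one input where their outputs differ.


Side by side, the visible changes include: local variable names differ; and arithmetic usage differs; and constant usage differs; and statement counts differ; and min/max/abs usage differs.
As a probe, take base=5, step=0: before runs total becomes 10; next ((base - step) < min(1, total)) evaluates to false; next base becomes -1; next delta becomes 0; next at turn=1:; next delta becomes 24; next at pos=0:; next delta becomes 24; next at pos=1:; next delta becomes 24; next at pos=2:; next delta becomes 24; next at turn=2:; next delta becomes 24; next at pos=0:; next delta becomes 24; next at pos=1:; next delta becomes 24; next at pos=2:; next delta becomes 24; next result becomes 0; next at turn=0:; next result becomes 5; next at turn=1:; next result becomes 10; next at turn=2:; next result becomes 15; next result becomes 24; next final value -672; after runs total becomes 10; next ((base - step) < min(1, total)) evaluates to false; next base becomes -1; next delta becomes 0; next at turn=1:; next delta becomes 24; next at pos=0:; next delta becomes 24; next at pos=1:; next delta becomes 24; next at pos=2:; next delta becomes 24; next at turn=2:; next delta becomes 24; next at pos=0:; next delta becomes 24; next at pos=1:; next delta becomes 24; next at pos=2:; next delta becomes 24; next result becomes 0; next at turn=0:; next result becomes 5; next shift becomes 34; next at turn=1:; next result becomes 10; next shift becomes 34; next at turn=2:; next result becomes 15; next shift becomes 34; next result becomes 24; next final value -672; both end at -672.
Sweeping the whole domain (63 inputs) finds no disagreement.
verdict: equivalent


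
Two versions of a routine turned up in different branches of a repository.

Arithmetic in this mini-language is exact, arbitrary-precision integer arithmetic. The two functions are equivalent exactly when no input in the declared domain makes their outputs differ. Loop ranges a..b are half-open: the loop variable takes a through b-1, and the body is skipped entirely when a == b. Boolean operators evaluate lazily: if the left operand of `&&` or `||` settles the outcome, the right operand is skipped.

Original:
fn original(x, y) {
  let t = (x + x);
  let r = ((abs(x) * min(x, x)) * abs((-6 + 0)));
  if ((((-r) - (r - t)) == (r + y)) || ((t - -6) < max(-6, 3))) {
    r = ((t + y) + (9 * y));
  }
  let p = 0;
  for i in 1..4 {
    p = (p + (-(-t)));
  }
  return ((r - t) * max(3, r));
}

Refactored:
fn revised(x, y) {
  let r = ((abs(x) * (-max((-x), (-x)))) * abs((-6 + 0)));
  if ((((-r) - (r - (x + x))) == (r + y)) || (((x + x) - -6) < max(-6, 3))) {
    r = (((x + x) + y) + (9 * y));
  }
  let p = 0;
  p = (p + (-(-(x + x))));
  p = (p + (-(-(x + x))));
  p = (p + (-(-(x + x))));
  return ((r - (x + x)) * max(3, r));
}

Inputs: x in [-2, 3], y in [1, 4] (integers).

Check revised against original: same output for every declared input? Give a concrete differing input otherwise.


The two are interchangeable: local variable names differ, and loop structure differs, and min/max/abs usage differs, and arithmetic usage differs, and every declared input agrees.
One worked example (x=-2, y=3) — original: t := -4 | r := -24 | ((((-r) - (r - t)) == (r + y)) || ((t - -6) < max(-6, 3))): true | r := 26 | p := 0 | iter i=1: | p := -4 | iter i=2: | p := -8 | iter i=3: | p := -12 | result 780; revised: r := -24 | ((((-r) - (r - (x + x))) == (r + y)) || (((x + x) - -6) < max(-6, 3))): true | r := 26 | p := 0 | p := -4 | p := -8 | p := -12 | result 780; agreement on 780.
Sweeping the whole domain (24 inputs) finds no disagreement.
verdict: equivalent


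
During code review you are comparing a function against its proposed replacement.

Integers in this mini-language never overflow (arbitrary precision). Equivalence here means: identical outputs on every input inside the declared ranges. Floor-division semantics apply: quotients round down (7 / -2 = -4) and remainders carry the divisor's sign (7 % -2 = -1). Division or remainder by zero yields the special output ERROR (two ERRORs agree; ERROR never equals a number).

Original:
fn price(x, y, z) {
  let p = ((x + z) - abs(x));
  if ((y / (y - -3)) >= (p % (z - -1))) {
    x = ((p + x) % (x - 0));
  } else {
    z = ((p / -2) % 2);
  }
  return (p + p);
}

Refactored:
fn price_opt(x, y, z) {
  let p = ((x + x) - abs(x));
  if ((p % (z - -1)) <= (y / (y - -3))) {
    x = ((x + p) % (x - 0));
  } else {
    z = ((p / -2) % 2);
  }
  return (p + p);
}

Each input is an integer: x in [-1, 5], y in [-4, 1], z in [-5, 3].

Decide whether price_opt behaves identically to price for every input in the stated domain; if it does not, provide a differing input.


The rewrite breaks on x=-1, y=-4, z=-5, where the results are -14 and -6.
price: p = -7; ((y / (y - -3)) >= (p % (z - -1))) -> true; x = 0; return -14
price_opt: p = -3; ((p % (z - -1)) <= (y / (y - -3))) -> true; x = 0; return -6
verdict: not equivalent; witness: x=-1, y=-4, z=-5


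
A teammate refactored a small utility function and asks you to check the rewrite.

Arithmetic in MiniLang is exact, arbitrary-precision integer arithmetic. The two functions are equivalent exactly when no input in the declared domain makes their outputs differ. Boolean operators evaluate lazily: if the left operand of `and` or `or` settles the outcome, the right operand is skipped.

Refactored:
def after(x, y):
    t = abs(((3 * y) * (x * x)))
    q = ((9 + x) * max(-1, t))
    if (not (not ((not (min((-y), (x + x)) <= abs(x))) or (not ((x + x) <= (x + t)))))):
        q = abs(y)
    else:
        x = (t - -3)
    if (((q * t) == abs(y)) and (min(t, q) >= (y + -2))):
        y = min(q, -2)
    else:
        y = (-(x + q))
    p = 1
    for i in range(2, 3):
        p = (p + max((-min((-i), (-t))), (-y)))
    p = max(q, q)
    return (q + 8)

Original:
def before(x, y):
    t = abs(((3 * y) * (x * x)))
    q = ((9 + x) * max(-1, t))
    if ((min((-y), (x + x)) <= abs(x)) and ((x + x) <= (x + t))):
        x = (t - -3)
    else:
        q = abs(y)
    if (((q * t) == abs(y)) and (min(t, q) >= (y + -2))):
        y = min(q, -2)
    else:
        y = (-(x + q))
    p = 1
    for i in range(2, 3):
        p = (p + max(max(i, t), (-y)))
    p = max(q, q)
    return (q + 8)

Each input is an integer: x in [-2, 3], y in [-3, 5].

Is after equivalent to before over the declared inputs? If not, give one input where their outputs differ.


Side by side, the visible changes include: min/max/abs usage differs; boolean connective usage differs.
Spot check at x=-2, y=3 — before: t := 36 | q := 252 | ((min((-y), (x + x)) <= abs(x)) and ((x + x) <= (x + t))): true | x := 39 | (((q * t) == abs(y)) and (min(t, q) >= (y + -2))): false | y := -291 | p := 1 | iter i=2: | p := 292 | p := 252 | result 260. after: t := 36 | q := 252 | (not (not ((not (min((-y), (x + x)) <= abs(x))) or (not ((x + x) <= (x + t)))))): false | x := 39 | (((q * t) == abs(y)) and (min(t, q) >= (y + -2))): false | y := -291 | p := 1 | iter i=2: | p := 292 | p := 252 | result 260. Both give 260.
Across all 54 domain points the two functions coincide.
verdict: equivalent
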